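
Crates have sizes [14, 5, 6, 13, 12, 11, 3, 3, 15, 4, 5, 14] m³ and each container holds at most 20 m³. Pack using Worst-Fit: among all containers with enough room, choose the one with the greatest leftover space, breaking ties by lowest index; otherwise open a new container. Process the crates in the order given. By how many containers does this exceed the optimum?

Worst-Fit: [14,5] [6,13] [12,3,5] [11,3,4] [15] [14] → 6 containers.
Total size 105 m³; any packing needs at least ⌈105/20⌉ = 6 containers.
So 6 is already optimal.

0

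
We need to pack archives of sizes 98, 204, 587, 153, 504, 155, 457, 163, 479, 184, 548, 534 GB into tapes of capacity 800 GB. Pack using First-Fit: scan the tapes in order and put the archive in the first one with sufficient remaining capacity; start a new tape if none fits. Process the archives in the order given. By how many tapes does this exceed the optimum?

First-Fit: [98,204,153,155,163] [587,184] [504] [457] [479] [548] [534] → 7 tapes.
Total size 4066 GB; any packing needs at least ⌈4066/800⌉ = 6 tapes.
An optimal packing achieves that bound: [587,204] [548,184] [534,163,98] [504,155] [479,153] [457] → 6 tapes.
Excess: 7 − 6 = 1.

1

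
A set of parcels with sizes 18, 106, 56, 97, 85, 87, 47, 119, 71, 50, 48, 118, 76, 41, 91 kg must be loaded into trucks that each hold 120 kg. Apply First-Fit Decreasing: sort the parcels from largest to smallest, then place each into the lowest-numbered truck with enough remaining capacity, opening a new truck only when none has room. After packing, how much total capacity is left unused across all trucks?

210

Sorted descending: 119, 118, 106, 97, 91, 87, 85, 76, 71, 56, 50, 48, 47, 41, 18.
truck 1: place 119 kg, 1 kg left
truck 2: place 118 kg, 2 kg left
truck 3: place 106 kg, 14 kg left
truck 4: place 97 kg, 23 kg left
truck 5: place 91 kg, 29 kg left
truck 6: place 87 kg, 33 kg left
truck 7: place 85 kg, 35 kg left
truck 8: place 76 kg, 44 kg left
truck 9: place 71 kg, 49 kg left
truck 10: place 56 kg, 64 kg left
truck 10: place 50 kg, 14 kg left
truck 9: place 48 kg, 1 kg left
truck 11: place 47 kg, 73 kg left
truck 8: place 41 kg, 3 kg left
truck 4: place 18 kg, 5 kg left
11 trucks × 120 kg = 1320 kg; used 1110 kg; unused 210 kg.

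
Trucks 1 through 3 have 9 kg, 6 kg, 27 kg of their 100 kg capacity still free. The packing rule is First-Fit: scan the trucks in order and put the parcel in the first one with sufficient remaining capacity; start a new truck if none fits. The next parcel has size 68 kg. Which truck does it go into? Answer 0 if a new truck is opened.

No truck has ≥ 68 kg free, so a new truck is opened.

0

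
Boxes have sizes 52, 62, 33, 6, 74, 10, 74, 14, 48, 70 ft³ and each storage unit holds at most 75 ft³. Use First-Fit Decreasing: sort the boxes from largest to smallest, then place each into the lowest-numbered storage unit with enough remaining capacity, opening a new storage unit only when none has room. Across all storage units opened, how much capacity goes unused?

Sorted descending: 74, 74, 70, 62, 52, 48, 33, 14, 10, 6.
storage unit 1: place 74 ft³, 1 ft³ left
storage unit 2: place 74 ft³, 1 ft³ left
storage unit 3: place 70 ft³, 5 ft³ left
storage unit 4: place 62 ft³, 13 ft³ left
storage unit 5: place 52 ft³, 23 ft³ left
storage unit 6: place 48 ft³, 27 ft³ left
storage unit 7: place 33 ft³, 42 ft³ left
storage unit 5: place 14 ft³, 9 ft³ left
storage unit 4: place 10 ft³, 3 ft³ left
storage unit 5: place 6 ft³, 3 ft³ left
7 storage units × 75 ft³ = 525 ft³; used 443 ft³; unused 82 ft³.

82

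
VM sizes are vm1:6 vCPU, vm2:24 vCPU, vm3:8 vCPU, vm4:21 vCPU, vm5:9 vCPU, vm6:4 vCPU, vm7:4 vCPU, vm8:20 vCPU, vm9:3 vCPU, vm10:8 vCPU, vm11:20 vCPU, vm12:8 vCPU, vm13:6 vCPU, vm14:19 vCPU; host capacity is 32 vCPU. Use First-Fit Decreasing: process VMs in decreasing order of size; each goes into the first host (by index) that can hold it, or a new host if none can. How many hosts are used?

Sorted descending: 24, 21, 20, 20, 19, 9, 8, 8, 8, 6, 6, 4, 4, 3.
24 vCPU → host 1 (remaining 8 vCPU)
21 vCPU → host 2 (remaining 11 vCPU)
20 vCPU → host 3 (remaining 12 vCPU)
20 vCPU → host 4 (remaining 12 vCPU)
19 vCPU → host 5 (remaining 13 vCPU)
9 vCPU → host 2 (remaining 2 vCPU)
8 vCPU → host 1 (remaining 0 vCPU)
8 vCPU → host 3 (remaining 4 vCPU)
8 vCPU → host 4 (remaining 4 vCPU)
6 vCPU → host 5 (remaining 7 vCPU)
6 vCPU → host 5 (remaining 1 vCPU)
4 vCPU → host 3 (remaining 0 vCPU)
4 vCPU → host 4 (remaining 0 vCPU)
3 vCPU → host 6 (remaining 29 vCPU)
Final hosts: [24,8] [21,9] [20,8,4] [20,8,4] [19,6,6] [3].

6 hosts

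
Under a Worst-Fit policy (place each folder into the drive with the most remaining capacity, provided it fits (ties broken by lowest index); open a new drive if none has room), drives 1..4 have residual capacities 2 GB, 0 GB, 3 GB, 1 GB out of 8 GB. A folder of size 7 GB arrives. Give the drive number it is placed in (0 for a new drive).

0

No drive has ≥ 7 GB free, so a new drive is opened.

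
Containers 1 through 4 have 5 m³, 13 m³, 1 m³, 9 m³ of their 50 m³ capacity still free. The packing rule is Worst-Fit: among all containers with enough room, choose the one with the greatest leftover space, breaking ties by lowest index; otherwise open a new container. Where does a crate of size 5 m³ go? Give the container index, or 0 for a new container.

2

Containers with room: container 1 (5 m³), container 2 (13 m³), container 4 (9 m³).
Most room is container 2 with 13 m³ free.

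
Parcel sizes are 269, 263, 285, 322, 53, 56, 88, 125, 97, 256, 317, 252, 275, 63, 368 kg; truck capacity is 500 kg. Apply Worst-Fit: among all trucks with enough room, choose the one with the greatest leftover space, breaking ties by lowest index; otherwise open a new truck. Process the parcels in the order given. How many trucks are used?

9 trucks

truck 1: place 269 kg, 231 kg left
truck 2: place 263 kg, 237 kg left
truck 3: place 285 kg, 215 kg left
truck 4: place 322 kg, 178 kg left
truck 2: place 53 kg, 184 kg left
truck 1: place 56 kg, 175 kg left
truck 3: place 88 kg, 127 kg left
truck 2: place 125 kg, 59 kg left
truck 4: place 97 kg, 81 kg left
truck 5: place 256 kg, 244 kg left
truck 6: place 317 kg, 183 kg left
truck 7: place 252 kg, 248 kg left
truck 8: place 275 kg, 225 kg left
truck 7: place 63 kg, 185 kg left
truck 9: place 368 kg, 132 kg left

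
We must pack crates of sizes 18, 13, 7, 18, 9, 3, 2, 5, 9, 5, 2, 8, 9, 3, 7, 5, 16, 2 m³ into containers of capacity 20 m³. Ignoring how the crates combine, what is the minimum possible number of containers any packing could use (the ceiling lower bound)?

Total size = 18 + 13 + 7 + 18 + 9 + 3 + 2 + 5 + 9 + 5 + 2 + 8 + 9 + 3 + 7 + 5 + 16 + 2 = 141 m³.
⌈141 / 20⌉ = 8.

8 containers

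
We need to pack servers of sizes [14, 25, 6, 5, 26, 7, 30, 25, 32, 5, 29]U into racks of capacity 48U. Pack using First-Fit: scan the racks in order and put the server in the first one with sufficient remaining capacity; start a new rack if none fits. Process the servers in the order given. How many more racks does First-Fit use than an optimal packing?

First-Fit: [14,25,6] [5,26,7,5] [30] [25] [32] [29] → 6 racks.
6 servers exceed 24U (half the capacity), and no two of those can share a rack, so at least 6 racks are needed.
So 6 is already optimal.

0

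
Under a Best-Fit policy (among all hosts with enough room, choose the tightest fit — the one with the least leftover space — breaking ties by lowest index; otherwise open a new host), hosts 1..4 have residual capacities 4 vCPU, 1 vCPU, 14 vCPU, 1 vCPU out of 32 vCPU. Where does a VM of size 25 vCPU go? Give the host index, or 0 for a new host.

0

No host has ≥ 25 vCPU free, so a new host is opened.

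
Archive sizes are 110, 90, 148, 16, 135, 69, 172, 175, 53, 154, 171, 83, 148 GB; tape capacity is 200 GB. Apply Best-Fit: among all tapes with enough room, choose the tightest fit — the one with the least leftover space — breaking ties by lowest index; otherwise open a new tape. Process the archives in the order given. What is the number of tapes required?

9 tapes

Put 110 GB in tape 1; 90 GB remain.
Put 90 GB in tape 1; 0 GB remain.
Put 148 GB in tape 2; 52 GB remain.
Put 16 GB in tape 2; 36 GB remain.
Put 135 GB in tape 3; 65 GB remain.
Put 69 GB in tape 4; 131 GB remain.
Put 172 GB in tape 5; 28 GB remain.
Put 175 GB in tape 6; 25 GB remain.
Put 53 GB in tape 3; 12 GB remain.
Put 154 GB in tape 7; 46 GB remain.
Put 171 GB in tape 8; 29 GB remain.
Put 83 GB in tape 4; 48 GB remain.
Put 148 GB in tape 9; 52 GB remain.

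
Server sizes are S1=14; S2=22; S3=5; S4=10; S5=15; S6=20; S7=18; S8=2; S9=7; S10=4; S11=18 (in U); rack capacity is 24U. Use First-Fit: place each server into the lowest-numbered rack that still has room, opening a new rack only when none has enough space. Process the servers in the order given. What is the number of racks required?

rack 1: place S1 (14U), 10U left
rack 2: place S2 (22U), 2U left
rack 1: place S3 (5U), 5U left
rack 3: place S4 (10U), 14U left
rack 4: place S5 (15U), 9U left
rack 5: place S6 (20U), 4U left
rack 6: place S7 (18U), 6U left
rack 1: place S8 (2U), 3U left
rack 3: place S9 (7U), 7U left
rack 3: place S10 (4U), 3U left
rack 7: place S11 (18U), 6U left

7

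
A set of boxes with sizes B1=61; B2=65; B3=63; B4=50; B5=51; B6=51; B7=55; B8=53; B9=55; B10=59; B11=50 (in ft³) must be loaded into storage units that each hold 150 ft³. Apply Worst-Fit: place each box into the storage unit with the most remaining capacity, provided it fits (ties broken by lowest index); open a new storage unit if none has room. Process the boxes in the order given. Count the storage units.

6 storage units

B1 (61 ft³) → storage unit 1 (remaining 89 ft³)
B2 (65 ft³) → storage unit 1 (remaining 24 ft³)
B3 (63 ft³) → storage unit 2 (remaining 87 ft³)
B4 (50 ft³) → storage unit 2 (remaining 37 ft³)
B5 (51 ft³) → storage unit 3 (remaining 99 ft³)
B6 (51 ft³) → storage unit 3 (remaining 48 ft³)
B7 (55 ft³) → storage unit 4 (remaining 95 ft³)
B8 (53 ft³) → storage unit 4 (remaining 42 ft³)
B9 (55 ft³) → storage unit 5 (remaining 95 ft³)
B10 (59 ft³) → storage unit 5 (remaining 36 ft³)
B11 (50 ft³) → storage unit 6 (remaining 100 ft³)
Final storage units: [61,65] [63,50] [51,51] [55,53] [55,59] [50].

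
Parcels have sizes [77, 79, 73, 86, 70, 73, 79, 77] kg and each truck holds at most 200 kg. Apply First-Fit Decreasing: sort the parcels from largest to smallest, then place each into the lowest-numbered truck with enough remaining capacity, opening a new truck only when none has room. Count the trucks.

4

Sorted descending: 86, 79, 79, 77, 77, 73, 73, 70.
truck 1: place 86 kg, 114 kg left
truck 1: place 79 kg, 35 kg left
truck 2: place 79 kg, 121 kg left
truck 2: place 77 kg, 44 kg left
truck 3: place 77 kg, 123 kg left
truck 3: place 73 kg, 50 kg left
truck 4: place 73 kg, 127 kg left
truck 4: place 70 kg, 57 kg left
Final trucks: [86,79] [79,77] [77,73] [73,70].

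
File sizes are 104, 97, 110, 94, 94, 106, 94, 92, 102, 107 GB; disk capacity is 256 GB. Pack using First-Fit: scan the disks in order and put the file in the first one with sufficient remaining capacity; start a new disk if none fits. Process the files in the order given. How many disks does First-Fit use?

Put 104 GB in disk 1; 152 GB remain.
Put 97 GB in disk 1; 55 GB remain.
Put 110 GB in disk 2; 146 GB remain.
Put 94 GB in disk 2; 52 GB remain.
Put 94 GB in disk 3; 162 GB remain.
Put 106 GB in disk 3; 56 GB remain.
Put 94 GB in disk 4; 162 GB remain.
Put 92 GB in disk 4; 70 GB remain.
Put 102 GB in disk 5; 154 GB remain.
Put 107 GB in disk 5; 47 GB remain.

5 disks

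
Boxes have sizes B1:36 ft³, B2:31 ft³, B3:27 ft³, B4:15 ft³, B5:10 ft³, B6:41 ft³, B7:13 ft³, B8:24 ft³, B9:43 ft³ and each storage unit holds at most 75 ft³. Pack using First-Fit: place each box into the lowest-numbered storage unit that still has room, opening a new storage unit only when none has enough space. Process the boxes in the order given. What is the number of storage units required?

B1 (36 ft³) → storage unit 1 (remaining 39 ft³)
B2 (31 ft³) → storage unit 1 (remaining 8 ft³)
B3 (27 ft³) → storage unit 2 (remaining 48 ft³)
B4 (15 ft³) → storage unit 2 (remaining 33 ft³)
B5 (10 ft³) → storage unit 2 (remaining 23 ft³)
B6 (41 ft³) → storage unit 3 (remaining 34 ft³)
B7 (13 ft³) → storage unit 2 (remaining 10 ft³)
B8 (24 ft³) → storage unit 3 (remaining 10 ft³)
B9 (43 ft³) → storage unit 4 (remaining 32 ft³)
Final storage units: [36,31] [27,15,10,13] [41,24] [43].

4 storage units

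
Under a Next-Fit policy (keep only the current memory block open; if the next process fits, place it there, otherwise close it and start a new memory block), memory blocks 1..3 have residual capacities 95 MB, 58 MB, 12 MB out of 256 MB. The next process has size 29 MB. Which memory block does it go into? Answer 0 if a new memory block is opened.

Next-Fit only looks at memory block 3, which has 12 MB free.
29 MB does not fit, so a new memory block is opened.

0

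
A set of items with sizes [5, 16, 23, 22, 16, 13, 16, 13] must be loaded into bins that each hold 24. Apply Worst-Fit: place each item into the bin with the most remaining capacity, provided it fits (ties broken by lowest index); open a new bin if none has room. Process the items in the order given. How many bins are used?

bin 1: place 5, 19 left
bin 1: place 16, 3 left
bin 2: place 23, 1 left
bin 3: place 22, 2 left
bin 4: place 16, 8 left
bin 5: place 13, 11 left
bin 6: place 16, 8 left
bin 7: place 13, 11 left

7 bins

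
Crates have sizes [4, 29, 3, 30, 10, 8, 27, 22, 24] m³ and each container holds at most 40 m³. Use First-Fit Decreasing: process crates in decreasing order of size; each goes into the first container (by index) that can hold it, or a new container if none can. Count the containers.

Sorted descending: 30, 29, 27, 24, 22, 10, 8, 4, 3.
30 m³ → container 1 (remaining 10 m³)
29 m³ → container 2 (remaining 11 m³)
27 m³ → container 3 (remaining 13 m³)
24 m³ → container 4 (remaining 16 m³)
22 m³ → container 5 (remaining 18 m³)
10 m³ → container 1 (remaining 0 m³)
8 m³ → container 2 (remaining 3 m³)
4 m³ → container 3 (remaining 9 m³)
3 m³ → container 2 (remaining 0 m³)
Final containers: [30,10] [29,8,3] [27,4] [24] [22].

5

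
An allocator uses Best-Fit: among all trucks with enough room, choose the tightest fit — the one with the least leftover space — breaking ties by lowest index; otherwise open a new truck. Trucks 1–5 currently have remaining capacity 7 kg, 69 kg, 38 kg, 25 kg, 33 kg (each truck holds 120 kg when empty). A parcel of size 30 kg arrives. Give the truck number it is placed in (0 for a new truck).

5

Trucks with room: truck 2 (69 kg), truck 3 (38 kg), truck 5 (33 kg).
Tightest fit is truck 5 with 33 kg free.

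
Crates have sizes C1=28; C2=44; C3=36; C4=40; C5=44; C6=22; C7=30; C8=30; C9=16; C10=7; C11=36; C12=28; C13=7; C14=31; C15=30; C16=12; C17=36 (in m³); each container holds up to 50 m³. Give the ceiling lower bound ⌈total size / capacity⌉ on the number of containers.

10

Total size = 28 + 44 + 36 + 40 + 44 + 22 + 30 + 30 + 16 + 7 + 36 + 28 + 7 + 31 + 30 + 12 + 36 = 477 m³.
⌈477 / 50⌉ = 10.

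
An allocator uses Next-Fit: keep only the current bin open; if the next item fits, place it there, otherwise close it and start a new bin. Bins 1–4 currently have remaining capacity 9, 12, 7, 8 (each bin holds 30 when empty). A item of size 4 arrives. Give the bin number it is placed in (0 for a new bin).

Next-Fit only looks at bin 4, which has 8 free.
4 fits there.

4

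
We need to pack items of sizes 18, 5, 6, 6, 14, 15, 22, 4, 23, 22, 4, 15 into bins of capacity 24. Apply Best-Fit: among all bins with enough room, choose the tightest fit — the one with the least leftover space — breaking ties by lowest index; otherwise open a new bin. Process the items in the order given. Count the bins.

18 → bin 1 (remaining 6)
5 → bin 1 (remaining 1)
6 → bin 2 (remaining 18)
6 → bin 2 (remaining 12)
14 → bin 3 (remaining 10)
15 → bin 4 (remaining 9)
22 → bin 5 (remaining 2)
4 → bin 4 (remaining 5)
23 → bin 6 (remaining 1)
22 → bin 7 (remaining 2)
4 → bin 4 (remaining 1)
15 → bin 8 (remaining 9)
Final bins: [18,5] [6,6] [14] [15,4,4] [22] [23] [22] [15].

8 bins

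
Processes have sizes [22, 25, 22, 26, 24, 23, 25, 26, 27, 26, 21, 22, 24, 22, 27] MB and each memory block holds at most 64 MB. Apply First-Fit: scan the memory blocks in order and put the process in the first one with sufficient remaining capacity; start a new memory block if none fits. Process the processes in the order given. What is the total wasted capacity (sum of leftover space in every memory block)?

22 MB → memory block 1 (remaining 42 MB)
25 MB → memory block 1 (remaining 17 MB)
22 MB → memory block 2 (remaining 42 MB)
26 MB → memory block 2 (remaining 16 MB)
24 MB → memory block 3 (remaining 40 MB)
23 MB → memory block 3 (remaining 17 MB)
25 MB → memory block 4 (remaining 39 MB)
26 MB → memory block 4 (remaining 13 MB)
27 MB → memory block 5 (remaining 37 MB)
26 MB → memory block 5 (remaining 11 MB)
21 MB → memory block 6 (remaining 43 MB)
22 MB → memory block 6 (remaining 21 MB)
24 MB → memory block 7 (remaining 40 MB)
22 MB → memory block 7 (remaining 18 MB)
27 MB → memory block 8 (remaining 37 MB)
8 memory blocks × 64 MB = 512 MB; used 362 MB; unused 150 MB.

150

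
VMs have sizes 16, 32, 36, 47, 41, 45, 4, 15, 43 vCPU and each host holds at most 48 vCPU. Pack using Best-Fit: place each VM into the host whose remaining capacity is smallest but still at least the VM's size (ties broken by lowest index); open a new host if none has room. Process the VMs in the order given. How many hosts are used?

host 1: place 16 vCPU, 32 vCPU left
host 1: place 32 vCPU, 0 vCPU left
host 2: place 36 vCPU, 12 vCPU left
host 3: place 47 vCPU, 1 vCPU left
host 4: place 41 vCPU, 7 vCPU left
host 5: place 45 vCPU, 3 vCPU left
host 4: place 4 vCPU, 3 vCPU left
host 6: place 15 vCPU, 33 vCPU left
host 7: place 43 vCPU, 5 vCPU left

7 hosts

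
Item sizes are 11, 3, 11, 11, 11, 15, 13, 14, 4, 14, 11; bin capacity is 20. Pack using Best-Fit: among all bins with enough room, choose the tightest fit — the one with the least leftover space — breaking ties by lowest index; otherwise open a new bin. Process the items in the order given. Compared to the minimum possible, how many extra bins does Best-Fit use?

Best-Fit: [11,3] [11] [11] [11] [15,4] [13] [14] [14] [11] → 9 bins.
9 items exceed 10 (half the capacity), and no two of those can share a bin, so at least 9 bins are needed.
So 9 is already optimal.

0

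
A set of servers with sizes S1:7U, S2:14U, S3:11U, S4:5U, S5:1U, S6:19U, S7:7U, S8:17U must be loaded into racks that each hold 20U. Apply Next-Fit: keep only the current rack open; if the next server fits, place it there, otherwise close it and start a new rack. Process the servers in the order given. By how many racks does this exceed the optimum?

Next-Fit: [7] [14] [11,5,1] [19] [7] [17] → 6 racks.
Total size 81U; any packing needs at least ⌈81/20⌉ = 5 racks.
An optimal packing achieves that bound: [19,1] [17] [14,5] [11,7] [7] → 5 racks.
Excess: 6 − 5 = 1.

1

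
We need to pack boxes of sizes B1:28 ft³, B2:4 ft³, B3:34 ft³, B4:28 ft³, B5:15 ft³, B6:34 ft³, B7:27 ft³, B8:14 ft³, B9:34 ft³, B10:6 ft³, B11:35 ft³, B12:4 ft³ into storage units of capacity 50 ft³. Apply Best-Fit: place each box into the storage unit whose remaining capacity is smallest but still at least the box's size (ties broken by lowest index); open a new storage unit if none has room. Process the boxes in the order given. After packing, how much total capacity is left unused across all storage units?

87

storage unit 1: place B1 (28 ft³), 22 ft³ left
storage unit 1: place B2 (4 ft³), 18 ft³ left
storage unit 2: place B3 (34 ft³), 16 ft³ left
storage unit 3: place B4 (28 ft³), 22 ft³ left
storage unit 2: place B5 (15 ft³), 1 ft³ left
storage unit 4: place B6 (34 ft³), 16 ft³ left
storage unit 5: place B7 (27 ft³), 23 ft³ left
storage unit 4: place B8 (14 ft³), 2 ft³ left
storage unit 6: place B9 (34 ft³), 16 ft³ left
storage unit 6: place B10 (6 ft³), 10 ft³ left
storage unit 7: place B11 (35 ft³), 15 ft³ left
storage unit 6: place B12 (4 ft³), 6 ft³ left
7 storage units × 50 ft³ = 350 ft³; used 263 ft³; unused 87 ft³.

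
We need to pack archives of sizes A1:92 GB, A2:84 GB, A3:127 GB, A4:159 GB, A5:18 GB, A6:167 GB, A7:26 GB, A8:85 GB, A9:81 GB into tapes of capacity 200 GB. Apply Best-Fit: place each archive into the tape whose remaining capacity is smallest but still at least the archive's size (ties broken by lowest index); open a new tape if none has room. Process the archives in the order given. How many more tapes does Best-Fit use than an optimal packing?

0

Best-Fit: [92,84,18] [127] [159] [167,26] [85,81] → 5 tapes.
Total size 839 GB; any packing needs at least ⌈839/200⌉ = 5 tapes.
So 5 is already optimal.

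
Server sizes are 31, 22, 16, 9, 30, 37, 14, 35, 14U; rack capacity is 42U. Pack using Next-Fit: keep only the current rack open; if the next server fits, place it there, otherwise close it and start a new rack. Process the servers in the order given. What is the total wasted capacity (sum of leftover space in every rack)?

86

31U → rack 1 (remaining 11U)
22U → rack 2 (remaining 20U)
16U → rack 2 (remaining 4U)
9U → rack 3 (remaining 33U)
30U → rack 3 (remaining 3U)
37U → rack 4 (remaining 5U)
14U → rack 5 (remaining 28U)
35U → rack 6 (remaining 7U)
14U → rack 7 (remaining 28U)
7 racks × 42U = 294U; used 208U; unused 86U.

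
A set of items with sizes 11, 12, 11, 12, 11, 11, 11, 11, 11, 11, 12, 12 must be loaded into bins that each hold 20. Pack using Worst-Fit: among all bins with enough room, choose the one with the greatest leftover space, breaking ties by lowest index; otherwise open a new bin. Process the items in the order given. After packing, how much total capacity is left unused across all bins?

Put 11 in bin 1; 9 remain.
Put 12 in bin 2; 8 remain.
Put 11 in bin 3; 9 remain.
Put 12 in bin 4; 8 remain.
Put 11 in bin 5; 9 remain.
Put 11 in bin 6; 9 remain.
Put 11 in bin 7; 9 remain.
Put 11 in bin 8; 9 remain.
Put 11 in bin 9; 9 remain.
Put 11 in bin 10; 9 remain.
Put 12 in bin 11; 8 remain.
Put 12 in bin 12; 8 remain.
12 bins × 20 = 240; used 136; unused 104.

104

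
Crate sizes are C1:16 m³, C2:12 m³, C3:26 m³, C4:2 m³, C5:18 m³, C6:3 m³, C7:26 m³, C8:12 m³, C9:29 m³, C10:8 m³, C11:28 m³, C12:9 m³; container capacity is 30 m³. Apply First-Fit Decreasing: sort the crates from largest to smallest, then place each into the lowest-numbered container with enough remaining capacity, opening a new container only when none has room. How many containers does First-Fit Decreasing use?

Sorted descending: 29, 28, 26, 26, 18, 16, 12, 12, 9, 8, 3, 2.
container 1: place 29 m³, 1 m³ left
container 2: place 28 m³, 2 m³ left
container 3: place 26 m³, 4 m³ left
container 4: place 26 m³, 4 m³ left
container 5: place 18 m³, 12 m³ left
container 6: place 16 m³, 14 m³ left
container 5: place 12 m³, 0 m³ left
container 6: place 12 m³, 2 m³ left
container 7: place 9 m³, 21 m³ left
container 7: place 8 m³, 13 m³ left
container 3: place 3 m³, 1 m³ left
container 2: place 2 m³, 0 m³ left

7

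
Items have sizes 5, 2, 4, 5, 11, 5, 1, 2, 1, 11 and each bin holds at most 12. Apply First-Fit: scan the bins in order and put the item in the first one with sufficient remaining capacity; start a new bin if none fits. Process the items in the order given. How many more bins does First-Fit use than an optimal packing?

0

First-Fit: [5,2,4,1] [5,5,2] [11,1] [11] → 4 bins.
Total size 47; any packing needs at least ⌈47/12⌉ = 4 bins.
So 4 is already optimal.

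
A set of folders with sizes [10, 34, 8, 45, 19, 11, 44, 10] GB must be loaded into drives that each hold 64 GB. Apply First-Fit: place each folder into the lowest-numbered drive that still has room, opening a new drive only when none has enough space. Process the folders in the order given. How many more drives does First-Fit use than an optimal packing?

0

First-Fit: [10,34,8,11] [45,19] [44,10] → 3 drives.
Total size 181 GB; any packing needs at least ⌈181/64⌉ = 3 drives.
So 3 is already optimal.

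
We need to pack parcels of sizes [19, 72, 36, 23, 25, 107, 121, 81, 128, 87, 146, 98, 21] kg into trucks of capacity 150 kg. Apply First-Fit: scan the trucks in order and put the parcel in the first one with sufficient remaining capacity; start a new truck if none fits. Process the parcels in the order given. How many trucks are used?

19 kg → truck 1 (remaining 131 kg)
72 kg → truck 1 (remaining 59 kg)
36 kg → truck 1 (remaining 23 kg)
23 kg → truck 1 (remaining 0 kg)
25 kg → truck 2 (remaining 125 kg)
107 kg → truck 2 (remaining 18 kg)
121 kg → truck 3 (remaining 29 kg)
81 kg → truck 4 (remaining 69 kg)
128 kg → truck 5 (remaining 22 kg)
87 kg → truck 6 (remaining 63 kg)
146 kg → truck 7 (remaining 4 kg)
98 kg → truck 8 (remaining 52 kg)
21 kg → truck 3 (remaining 8 kg)

8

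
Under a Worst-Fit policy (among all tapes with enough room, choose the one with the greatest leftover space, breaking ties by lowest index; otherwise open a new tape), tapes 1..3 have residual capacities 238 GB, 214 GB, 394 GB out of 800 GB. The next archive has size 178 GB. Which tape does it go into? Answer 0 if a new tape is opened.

3

Tapes with room: tape 1 (238 GB), tape 2 (214 GB), tape 3 (394 GB).
Most room is tape 3 with 394 GB free.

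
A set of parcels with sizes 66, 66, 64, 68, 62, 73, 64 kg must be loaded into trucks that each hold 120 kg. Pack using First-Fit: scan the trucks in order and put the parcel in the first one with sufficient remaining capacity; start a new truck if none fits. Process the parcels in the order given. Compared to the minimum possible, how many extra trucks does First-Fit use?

First-Fit: [66] [66] [64] [68] [62] [73] [64] → 7 trucks.
7 parcels exceed 60 kg (half the capacity), and no two of those can share a truck, so at least 7 trucks are needed.
So 7 is already optimal.

0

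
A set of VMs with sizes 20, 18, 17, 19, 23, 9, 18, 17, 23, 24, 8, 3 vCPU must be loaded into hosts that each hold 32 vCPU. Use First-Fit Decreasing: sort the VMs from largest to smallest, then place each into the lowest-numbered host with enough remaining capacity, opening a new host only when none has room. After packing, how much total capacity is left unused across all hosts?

89

Sorted descending: 24, 23, 23, 20, 19, 18, 18, 17, 17, 9, 8, 3.
Put 24 vCPU in host 1; 8 vCPU remain.
Put 23 vCPU in host 2; 9 vCPU remain.
Put 23 vCPU in host 3; 9 vCPU remain.
Put 20 vCPU in host 4; 12 vCPU remain.
Put 19 vCPU in host 5; 13 vCPU remain.
Put 18 vCPU in host 6; 14 vCPU remain.
Put 18 vCPU in host 7; 14 vCPU remain.
Put 17 vCPU in host 8; 15 vCPU remain.
Put 17 vCPU in host 9; 15 vCPU remain.
Put 9 vCPU in host 2; 0 vCPU remain.
Put 8 vCPU in host 1; 0 vCPU remain.
Put 3 vCPU in host 3; 6 vCPU remain.
9 hosts × 32 vCPU = 288 vCPU; used 199 vCPU; unused 89 vCPU.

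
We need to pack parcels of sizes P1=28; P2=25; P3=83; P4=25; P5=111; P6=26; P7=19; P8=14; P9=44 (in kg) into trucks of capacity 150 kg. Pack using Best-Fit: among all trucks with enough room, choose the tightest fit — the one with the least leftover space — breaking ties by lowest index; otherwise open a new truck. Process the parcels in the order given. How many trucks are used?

3

truck 1: place P1 (28 kg), 122 kg left
truck 1: place P2 (25 kg), 97 kg left
truck 1: place P3 (83 kg), 14 kg left
truck 2: place P4 (25 kg), 125 kg left
truck 2: place P5 (111 kg), 14 kg left
truck 3: place P6 (26 kg), 124 kg left
truck 3: place P7 (19 kg), 105 kg left
truck 1: place P8 (14 kg), 0 kg left
truck 3: place P9 (44 kg), 61 kg left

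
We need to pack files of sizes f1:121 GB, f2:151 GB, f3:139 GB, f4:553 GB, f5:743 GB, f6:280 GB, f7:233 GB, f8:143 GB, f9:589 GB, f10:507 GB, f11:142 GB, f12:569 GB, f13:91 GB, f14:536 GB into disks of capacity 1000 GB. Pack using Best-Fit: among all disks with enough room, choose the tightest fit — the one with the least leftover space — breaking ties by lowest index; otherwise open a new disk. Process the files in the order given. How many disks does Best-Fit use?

disk 1: place f1 (121 GB), 879 GB left
disk 1: place f2 (151 GB), 728 GB left
disk 1: place f3 (139 GB), 589 GB left
disk 1: place f4 (553 GB), 36 GB left
disk 2: place f5 (743 GB), 257 GB left
disk 3: place f6 (280 GB), 720 GB left
disk 2: place f7 (233 GB), 24 GB left
disk 3: place f8 (143 GB), 577 GB left
disk 4: place f9 (589 GB), 411 GB left
disk 3: place f10 (507 GB), 70 GB left
disk 4: place f11 (142 GB), 269 GB left
disk 5: place f12 (569 GB), 431 GB left
disk 4: place f13 (91 GB), 178 GB left
disk 6: place f14 (536 GB), 464 GB left

6 disks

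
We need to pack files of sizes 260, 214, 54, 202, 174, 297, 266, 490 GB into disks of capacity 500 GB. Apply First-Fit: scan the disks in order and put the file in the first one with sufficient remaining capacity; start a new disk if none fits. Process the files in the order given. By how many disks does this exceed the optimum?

First-Fit: [260,214] [54,202,174] [297] [266] [490] → 5 disks.
Total size 1957 GB; any packing needs at least ⌈1957/500⌉ = 4 disks.
An optimal packing achieves that bound: [490] [297,202] [266,214] [260,174,54] → 4 disks.
Excess: 5 − 4 = 1.

1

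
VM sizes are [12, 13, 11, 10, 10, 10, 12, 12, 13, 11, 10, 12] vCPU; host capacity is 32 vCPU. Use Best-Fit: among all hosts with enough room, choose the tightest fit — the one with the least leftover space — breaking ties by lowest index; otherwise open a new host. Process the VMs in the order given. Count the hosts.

Put 12 vCPU in host 1; 20 vCPU remain.
Put 13 vCPU in host 1; 7 vCPU remain.
Put 11 vCPU in host 2; 21 vCPU remain.
Put 10 vCPU in host 2; 11 vCPU remain.
Put 10 vCPU in host 2; 1 vCPU remain.
Put 10 vCPU in host 3; 22 vCPU remain.
Put 12 vCPU in host 3; 10 vCPU remain.
Put 12 vCPU in host 4; 20 vCPU remain.
Put 13 vCPU in host 4; 7 vCPU remain.
Put 11 vCPU in host 5; 21 vCPU remain.
Put 10 vCPU in host 3; 0 vCPU remain.
Put 12 vCPU in host 5; 9 vCPU remain.

5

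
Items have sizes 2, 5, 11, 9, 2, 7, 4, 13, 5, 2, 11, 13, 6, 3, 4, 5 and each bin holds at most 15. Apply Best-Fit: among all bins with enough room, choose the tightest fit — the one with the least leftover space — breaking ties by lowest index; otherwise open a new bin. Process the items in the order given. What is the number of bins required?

bin 1: place 2, 13 left
bin 1: place 5, 8 left
bin 2: place 11, 4 left
bin 3: place 9, 6 left
bin 2: place 2, 2 left
bin 1: place 7, 1 left
bin 3: place 4, 2 left
bin 4: place 13, 2 left
bin 5: place 5, 10 left
bin 2: place 2, 0 left
bin 6: place 11, 4 left
bin 7: place 13, 2 left
bin 5: place 6, 4 left
bin 5: place 3, 1 left
bin 6: place 4, 0 left
bin 8: place 5, 10 left

8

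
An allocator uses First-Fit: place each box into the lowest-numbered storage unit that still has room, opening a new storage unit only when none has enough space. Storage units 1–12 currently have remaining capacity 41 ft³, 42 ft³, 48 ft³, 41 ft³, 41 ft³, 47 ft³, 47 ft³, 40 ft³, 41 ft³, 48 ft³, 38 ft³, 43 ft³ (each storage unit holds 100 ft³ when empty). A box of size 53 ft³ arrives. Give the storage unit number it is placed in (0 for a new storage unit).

0

No storage unit has ≥ 53 ft³ free, so a new storage unit is opened.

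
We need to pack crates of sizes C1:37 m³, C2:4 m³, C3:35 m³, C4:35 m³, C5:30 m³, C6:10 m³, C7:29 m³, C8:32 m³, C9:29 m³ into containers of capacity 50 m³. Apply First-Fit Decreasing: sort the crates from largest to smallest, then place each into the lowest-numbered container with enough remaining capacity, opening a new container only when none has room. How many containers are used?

7 containers

Sorted descending: 37, 35, 35, 32, 30, 29, 29, 10, 4.
37 m³ → container 1 (remaining 13 m³)
35 m³ → container 2 (remaining 15 m³)
35 m³ → container 3 (remaining 15 m³)
32 m³ → container 4 (remaining 18 m³)
30 m³ → container 5 (remaining 20 m³)
29 m³ → container 6 (remaining 21 m³)
29 m³ → container 7 (remaining 21 m³)
10 m³ → container 1 (remaining 3 m³)
4 m³ → container 2 (remaining 11 m³)
Final containers: [37,10] [35,4] [35] [32] [30] [29] [29].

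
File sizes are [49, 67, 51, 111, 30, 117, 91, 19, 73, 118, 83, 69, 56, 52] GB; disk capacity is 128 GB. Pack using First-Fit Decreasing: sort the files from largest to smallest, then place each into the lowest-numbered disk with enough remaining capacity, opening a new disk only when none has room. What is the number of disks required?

9

Sorted descending: 118, 117, 111, 91, 83, 73, 69, 67, 56, 52, 51, 49, 30, 19.
disk 1: place 118 GB, 10 GB left
disk 2: place 117 GB, 11 GB left
disk 3: place 111 GB, 17 GB left
disk 4: place 91 GB, 37 GB left
disk 5: place 83 GB, 45 GB left
disk 6: place 73 GB, 55 GB left
disk 7: place 69 GB, 59 GB left
disk 8: place 67 GB, 61 GB left
disk 7: place 56 GB, 3 GB left
disk 6: place 52 GB, 3 GB left
disk 8: place 51 GB, 10 GB left
disk 9: place 49 GB, 79 GB left
disk 4: place 30 GB, 7 GB left
disk 5: place 19 GB, 26 GB left
Final disks: [118] [117] [111] [91,30] [83,19] [73,52] [69,56] [67,51] [49].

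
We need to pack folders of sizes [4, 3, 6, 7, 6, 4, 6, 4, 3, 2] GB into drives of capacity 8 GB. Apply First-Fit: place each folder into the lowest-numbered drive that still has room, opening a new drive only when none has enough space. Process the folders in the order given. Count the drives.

7 drives

4 GB → drive 1 (remaining 4 GB)
3 GB → drive 1 (remaining 1 GB)
6 GB → drive 2 (remaining 2 GB)
7 GB → drive 3 (remaining 1 GB)
6 GB → drive 4 (remaining 2 GB)
4 GB → drive 5 (remaining 4 GB)
6 GB → drive 6 (remaining 2 GB)
4 GB → drive 5 (remaining 0 GB)
3 GB → drive 7 (remaining 5 GB)
2 GB → drive 2 (remaining 0 GB)
Final drives: [4,3] [6,2] [7] [6] [4,4] [6] [3].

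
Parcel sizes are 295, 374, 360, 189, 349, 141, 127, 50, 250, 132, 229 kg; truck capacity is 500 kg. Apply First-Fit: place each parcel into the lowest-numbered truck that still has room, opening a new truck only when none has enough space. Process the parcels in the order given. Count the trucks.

6 trucks

295 kg → truck 1 (remaining 205 kg)
374 kg → truck 2 (remaining 126 kg)
360 kg → truck 3 (remaining 140 kg)
189 kg → truck 1 (remaining 16 kg)
349 kg → truck 4 (remaining 151 kg)
141 kg → truck 4 (remaining 10 kg)
127 kg → truck 3 (remaining 13 kg)
50 kg → truck 2 (remaining 76 kg)
250 kg → truck 5 (remaining 250 kg)
132 kg → truck 5 (remaining 118 kg)
229 kg → truck 6 (remaining 271 kg)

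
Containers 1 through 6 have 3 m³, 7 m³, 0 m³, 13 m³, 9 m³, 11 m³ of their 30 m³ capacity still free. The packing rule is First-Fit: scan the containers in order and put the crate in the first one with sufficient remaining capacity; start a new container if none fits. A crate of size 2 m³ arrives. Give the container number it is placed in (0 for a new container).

Containers with room: container 1 (3 m³), container 2 (7 m³), container 4 (13 m³), container 5 (9 m³), container 6 (11 m³).
The first with room is container 1.

1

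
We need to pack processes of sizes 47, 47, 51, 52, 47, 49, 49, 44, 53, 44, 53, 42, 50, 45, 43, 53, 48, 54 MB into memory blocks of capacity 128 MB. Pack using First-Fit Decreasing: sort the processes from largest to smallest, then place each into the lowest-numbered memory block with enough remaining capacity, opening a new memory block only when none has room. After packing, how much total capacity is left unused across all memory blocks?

Sorted descending: 54, 53, 53, 53, 52, 51, 50, 49, 49, 48, 47, 47, 47, 45, 44, 44, 43, 42.
Put 54 MB in memory block 1; 74 MB remain.
Put 53 MB in memory block 1; 21 MB remain.
Put 53 MB in memory block 2; 75 MB remain.
Put 53 MB in memory block 2; 22 MB remain.
Put 52 MB in memory block 3; 76 MB remain.
Put 51 MB in memory block 3; 25 MB remain.
Put 50 MB in memory block 4; 78 MB remain.
Put 49 MB in memory block 4; 29 MB remain.
Put 49 MB in memory block 5; 79 MB remain.
Put 48 MB in memory block 5; 31 MB remain.
Put 47 MB in memory block 6; 81 MB remain.
Put 47 MB in memory block 6; 34 MB remain.
Put 47 MB in memory block 7; 81 MB remain.
Put 45 MB in memory block 7; 36 MB remain.
Put 44 MB in memory block 8; 84 MB remain.
Put 44 MB in memory block 8; 40 MB remain.
Put 43 MB in memory block 9; 85 MB remain.
Put 42 MB in memory block 9; 43 MB remain.
9 memory blocks × 128 MB = 1152 MB; used 871 MB; unused 281 MB.

281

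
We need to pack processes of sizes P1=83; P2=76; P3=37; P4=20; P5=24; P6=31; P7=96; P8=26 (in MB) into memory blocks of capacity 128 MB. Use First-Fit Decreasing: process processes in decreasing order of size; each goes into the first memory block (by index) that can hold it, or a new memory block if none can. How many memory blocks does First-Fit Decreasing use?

Sorted descending: 96, 83, 76, 37, 31, 26, 24, 20.
96 MB → memory block 1 (remaining 32 MB)
83 MB → memory block 2 (remaining 45 MB)
76 MB → memory block 3 (remaining 52 MB)
37 MB → memory block 2 (remaining 8 MB)
31 MB → memory block 1 (remaining 1 MB)
26 MB → memory block 3 (remaining 26 MB)
24 MB → memory block 3 (remaining 2 MB)
20 MB → memory block 4 (remaining 108 MB)
Final memory blocks: [96,31] [83,37] [76,26,24] [20].

4 memory blocks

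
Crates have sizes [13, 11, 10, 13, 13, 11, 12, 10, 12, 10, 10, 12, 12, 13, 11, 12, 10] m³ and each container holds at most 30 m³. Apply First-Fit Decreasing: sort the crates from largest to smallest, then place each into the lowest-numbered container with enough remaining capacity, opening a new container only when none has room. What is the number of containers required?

Sorted descending: 13, 13, 13, 13, 12, 12, 12, 12, 12, 11, 11, 11, 10, 10, 10, 10, 10.
Put 13 m³ in container 1; 17 m³ remain.
Put 13 m³ in container 1; 4 m³ remain.
Put 13 m³ in container 2; 17 m³ remain.
Put 13 m³ in container 2; 4 m³ remain.
Put 12 m³ in container 3; 18 m³ remain.
Put 12 m³ in container 3; 6 m³ remain.
Put 12 m³ in container 4; 18 m³ remain.
Put 12 m³ in container 4; 6 m³ remain.
Put 12 m³ in container 5; 18 m³ remain.
Put 11 m³ in container 5; 7 m³ remain.
Put 11 m³ in container 6; 19 m³ remain.
Put 11 m³ in container 6; 8 m³ remain.
Put 10 m³ in container 7; 20 m³ remain.
Put 10 m³ in container 7; 10 m³ remain.
Put 10 m³ in container 7; 0 m³ remain.
Put 10 m³ in container 8; 20 m³ remain.
Put 10 m³ in container 8; 10 m³ remain.
Final containers: [13,13] [13,13] [12,12] [12,12] [12,11] [11,11] [10,10,10] [10,10].

8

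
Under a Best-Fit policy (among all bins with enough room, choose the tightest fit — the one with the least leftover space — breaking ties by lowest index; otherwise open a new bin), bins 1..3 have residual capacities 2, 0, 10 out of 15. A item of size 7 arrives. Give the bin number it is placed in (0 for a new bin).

Bins with room: bin 3 (10).
Tightest fit is bin 3 with 10 free.

3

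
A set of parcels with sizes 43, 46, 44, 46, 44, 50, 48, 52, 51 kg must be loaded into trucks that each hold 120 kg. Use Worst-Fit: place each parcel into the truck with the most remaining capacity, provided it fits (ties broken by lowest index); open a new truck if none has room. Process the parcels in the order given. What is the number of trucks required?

43 kg → truck 1 (remaining 77 kg)
46 kg → truck 1 (remaining 31 kg)
44 kg → truck 2 (remaining 76 kg)
46 kg → truck 2 (remaining 30 kg)
44 kg → truck 3 (remaining 76 kg)
50 kg → truck 3 (remaining 26 kg)
48 kg → truck 4 (remaining 72 kg)
52 kg → truck 4 (remaining 20 kg)
51 kg → truck 5 (remaining 69 kg)

5 trucks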